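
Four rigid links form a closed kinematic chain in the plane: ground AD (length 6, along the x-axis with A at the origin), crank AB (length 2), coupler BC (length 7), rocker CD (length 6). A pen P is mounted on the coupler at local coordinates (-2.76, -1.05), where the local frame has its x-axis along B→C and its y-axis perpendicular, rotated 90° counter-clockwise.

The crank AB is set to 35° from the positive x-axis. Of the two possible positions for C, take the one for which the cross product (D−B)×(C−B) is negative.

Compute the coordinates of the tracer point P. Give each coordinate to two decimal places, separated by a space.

A=(0,0), D=(6.00,0)
B = A + 2.00·(cos35°, sin35°) = (1.6383, 1.1472)
|BD| = 4.5100
circle(B,7.00) ∩ circle(D,6.00): a=3.6962, h=5.9446
  candidates: C₊=(6.7250,5.9560) cross=26.810; C₋=(3.7009,-5.5421) cross=-26.810
  mode - wants cross < 0 → take C=(3.7009,-5.5421) (cross=-26.810)
ex = (C−B)/|BC| = (0.2947,-0.9556); ey = (0.9556,0.2947)
P = B + -2.76·ex + -1.05·ey = (-0.1783,3.4752)

-0.18 3.48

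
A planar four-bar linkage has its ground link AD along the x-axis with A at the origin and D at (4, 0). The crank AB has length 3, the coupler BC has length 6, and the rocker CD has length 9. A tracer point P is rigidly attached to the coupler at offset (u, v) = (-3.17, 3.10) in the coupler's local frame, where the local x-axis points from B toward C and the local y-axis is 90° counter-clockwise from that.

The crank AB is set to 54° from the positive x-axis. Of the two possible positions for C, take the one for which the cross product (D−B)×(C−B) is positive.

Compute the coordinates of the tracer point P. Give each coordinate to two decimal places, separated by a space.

A=(0,0), D=(4.00,0)
B = A + 3.00·(cos54°, sin54°) = (1.7634, 2.4271)
|BD| = 3.3005
circle(B,6.00) ∩ circle(D,9.00): a=-5.1670, h=3.0500
  candidates: C₊=(0.5047,8.2936) cross=10.066; C₋=(-3.9810,4.1597) cross=-10.066
  mode + wants cross > 0 → take C=(0.5047,8.2936) (cross=10.066)
ex = (C−B)/|BC| = (-0.2098,0.9778); ey = (-0.9778,-0.2098)
P = B + -3.17·ex + 3.10·ey = (-0.6027,-1.3227)

-0.60 -1.32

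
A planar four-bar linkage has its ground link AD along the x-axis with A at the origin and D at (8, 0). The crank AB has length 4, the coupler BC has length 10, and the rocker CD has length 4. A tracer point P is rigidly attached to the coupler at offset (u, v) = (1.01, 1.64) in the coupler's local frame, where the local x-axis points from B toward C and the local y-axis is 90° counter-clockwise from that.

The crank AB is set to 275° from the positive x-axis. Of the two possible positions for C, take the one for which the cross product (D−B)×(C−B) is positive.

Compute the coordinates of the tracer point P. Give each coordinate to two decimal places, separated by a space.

A=(0,0), D=(8.00,0)
B = A + 4.00·(cos275°, sin275°) = (0.3486, -3.9848)
|BD| = 8.6268
circle(B,10.00) ∩ circle(D,4.00): a=9.1819, h=3.9613
  candidates: C₊=(6.6626,3.7698) cross=34.173; C₋=(10.3221,-3.2570) cross=-34.173
  mode + wants cross > 0 → take C=(6.6626,3.7698) (cross=34.173)
ex = (C−B)/|BC| = (0.6314,0.7755); ey = (-0.7755,0.6314)
P = B + 1.01·ex + 1.64·ey = (-0.2854,-2.1661)

-0.29 -2.17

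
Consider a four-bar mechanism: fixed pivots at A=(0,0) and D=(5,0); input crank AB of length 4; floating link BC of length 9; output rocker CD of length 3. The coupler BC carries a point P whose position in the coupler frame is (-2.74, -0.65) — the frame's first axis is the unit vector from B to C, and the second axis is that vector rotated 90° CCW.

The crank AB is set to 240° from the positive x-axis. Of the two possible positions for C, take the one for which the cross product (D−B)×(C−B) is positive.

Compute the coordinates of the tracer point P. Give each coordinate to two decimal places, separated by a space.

A=(0,0), D=(5.00,0)
B = A + 4.00·(cos240°, sin240°) = (-2.0000, -3.4641)
|BD| = 7.8102
circle(B,9.00) ∩ circle(D,3.00): a=8.5145, h=2.9162
  candidates: C₊=(4.3377,2.9260) cross=22.776; C₋=(6.9246,-2.3013) cross=-22.776
  mode + wants cross > 0 → take C=(4.3377,2.9260) (cross=22.776)
ex = (C−B)/|BC| = (0.7042,0.7100); ey = (-0.7100,0.7042)
P = B + -2.74·ex + -0.65·ey = (-3.4680,-5.8673)

-3.47 -5.87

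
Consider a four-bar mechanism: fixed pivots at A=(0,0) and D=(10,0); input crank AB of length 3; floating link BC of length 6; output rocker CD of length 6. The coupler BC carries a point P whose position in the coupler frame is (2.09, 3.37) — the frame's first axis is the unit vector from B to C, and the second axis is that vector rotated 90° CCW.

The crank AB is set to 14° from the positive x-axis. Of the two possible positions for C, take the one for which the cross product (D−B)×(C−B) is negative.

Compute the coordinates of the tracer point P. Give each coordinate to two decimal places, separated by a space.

A=(0,0), D=(10.00,0)
B = A + 3.00·(cos14°, sin14°) = (2.9109, 0.7258)
|BD| = 7.1262
circle(B,6.00) ∩ circle(D,6.00): a=3.5631, h=4.8275
  candidates: C₊=(6.9471,5.1652) cross=34.401; C₋=(5.9638,-4.4395) cross=-34.401
  mode - wants cross < 0 → take C=(5.9638,-4.4395) (cross=-34.401)
ex = (C−B)/|BC| = (0.5088,-0.8609); ey = (0.8609,0.5088)
P = B + 2.09·ex + 3.37·ey = (6.8755,0.6413)

6.88 0.64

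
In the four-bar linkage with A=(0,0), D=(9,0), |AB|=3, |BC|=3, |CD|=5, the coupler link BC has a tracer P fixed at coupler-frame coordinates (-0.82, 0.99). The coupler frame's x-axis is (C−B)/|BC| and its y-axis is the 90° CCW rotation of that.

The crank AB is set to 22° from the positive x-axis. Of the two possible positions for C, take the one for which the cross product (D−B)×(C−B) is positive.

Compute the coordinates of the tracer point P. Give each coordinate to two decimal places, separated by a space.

1.51 1.34

A=(0,0), D=(9.00,0)
B = A + 3.00·(cos22°, sin22°) = (2.7816, 1.1238)
|BD| = 6.3192
circle(B,3.00) ∩ circle(D,5.00): a=1.8936, h=2.3269
  candidates: C₊=(5.0588,3.0768) cross=14.704; C₋=(4.2312,-1.5027) cross=-14.704
  mode + wants cross > 0 → take C=(5.0588,3.0768) (cross=14.704)
ex = (C−B)/|BC| = (0.7591,0.6510); ey = (-0.6510,0.7591)
P = B + -0.82·ex + 0.99·ey = (1.5146,1.3415)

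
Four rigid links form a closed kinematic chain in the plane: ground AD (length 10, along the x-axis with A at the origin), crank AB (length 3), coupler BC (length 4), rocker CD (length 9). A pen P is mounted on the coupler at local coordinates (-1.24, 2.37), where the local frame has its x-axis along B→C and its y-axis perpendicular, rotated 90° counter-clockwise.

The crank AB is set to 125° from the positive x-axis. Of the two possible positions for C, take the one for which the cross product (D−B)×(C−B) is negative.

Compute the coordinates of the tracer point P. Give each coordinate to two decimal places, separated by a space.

-0.84 4.98

A=(0,0), D=(10.00,0)
B = A + 3.00·(cos125°, sin125°) = (-1.7207, 2.4575)
|BD| = 11.9756
circle(B,4.00) ∩ circle(D,9.00): a=3.2739, h=2.2981
  candidates: C₊=(1.9551,4.0348) cross=27.521; C₋=(1.0119,-0.4636) cross=-27.521
  mode - wants cross < 0 → take C=(1.0119,-0.4636) (cross=-27.521)
ex = (C−B)/|BC| = (0.6832,-0.7303); ey = (0.7303,0.6832)
P = B + -1.24·ex + 2.37·ey = (-0.8371,4.9821)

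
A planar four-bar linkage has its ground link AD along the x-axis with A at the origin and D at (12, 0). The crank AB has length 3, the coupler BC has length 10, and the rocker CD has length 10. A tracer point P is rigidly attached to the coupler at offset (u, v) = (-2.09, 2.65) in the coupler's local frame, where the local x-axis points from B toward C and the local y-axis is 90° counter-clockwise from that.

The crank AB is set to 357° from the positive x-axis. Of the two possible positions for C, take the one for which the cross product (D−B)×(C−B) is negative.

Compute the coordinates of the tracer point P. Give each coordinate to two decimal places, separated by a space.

4.37 2.93

A=(0,0), D=(12.00,0)
B = A + 3.00·(cos357°, sin357°) = (2.9959, -0.1570)
|BD| = 9.0055
circle(B,10.00) ∩ circle(D,10.00): a=4.5027, h=8.9289
  candidates: C₊=(7.3423,8.8490) cross=80.409; C₋=(7.6536,-9.0061) cross=-80.409
  mode - wants cross < 0 → take C=(7.6536,-9.0061) (cross=-80.409)
ex = (C−B)/|BC| = (0.4658,-0.8849); ey = (0.8849,0.4658)
P = B + -2.09·ex + 2.65·ey = (4.3674,2.9267)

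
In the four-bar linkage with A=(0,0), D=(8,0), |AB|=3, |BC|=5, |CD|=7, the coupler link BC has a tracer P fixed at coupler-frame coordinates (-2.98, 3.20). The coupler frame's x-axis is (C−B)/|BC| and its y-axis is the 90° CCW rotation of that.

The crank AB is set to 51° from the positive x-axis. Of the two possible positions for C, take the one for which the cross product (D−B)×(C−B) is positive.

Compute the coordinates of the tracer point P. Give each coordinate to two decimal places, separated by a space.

A=(0,0), D=(8.00,0)
B = A + 3.00·(cos51°, sin51°) = (1.8880, 2.3314)
|BD| = 6.5416
circle(B,5.00) ∩ circle(D,7.00): a=1.4364, h=4.7892
  candidates: C₊=(4.9369,6.2942) cross=31.329; C₋=(1.5231,-2.6552) cross=-31.329
  mode + wants cross > 0 → take C=(4.9369,6.2942) (cross=31.329)
ex = (C−B)/|BC| = (0.6098,0.7926); ey = (-0.7926,0.6098)
P = B + -2.98·ex + 3.20·ey = (-2.4654,1.9209)

-2.47 1.92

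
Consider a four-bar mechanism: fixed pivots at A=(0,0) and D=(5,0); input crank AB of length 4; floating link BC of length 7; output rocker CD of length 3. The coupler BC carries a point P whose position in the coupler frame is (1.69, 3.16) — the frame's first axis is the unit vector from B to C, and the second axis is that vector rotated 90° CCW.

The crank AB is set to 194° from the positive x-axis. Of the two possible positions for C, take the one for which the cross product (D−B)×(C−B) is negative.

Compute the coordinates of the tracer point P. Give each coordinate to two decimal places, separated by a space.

A=(0,0), D=(5.00,0)
B = A + 4.00·(cos194°, sin194°) = (-3.8812, -0.9677)
|BD| = 8.9337
circle(B,7.00) ∩ circle(D,3.00): a=6.7056, h=2.0088
  candidates: C₊=(2.5673,1.7556) cross=17.946; C₋=(3.0025,-2.2383) cross=-17.946
  mode - wants cross < 0 → take C=(3.0025,-2.2383) (cross=-17.946)
ex = (C−B)/|BC| = (0.9834,-0.1815); ey = (0.1815,0.9834)
P = B + 1.69·ex + 3.16·ey = (-1.6457,1.8330)

-1.65 1.83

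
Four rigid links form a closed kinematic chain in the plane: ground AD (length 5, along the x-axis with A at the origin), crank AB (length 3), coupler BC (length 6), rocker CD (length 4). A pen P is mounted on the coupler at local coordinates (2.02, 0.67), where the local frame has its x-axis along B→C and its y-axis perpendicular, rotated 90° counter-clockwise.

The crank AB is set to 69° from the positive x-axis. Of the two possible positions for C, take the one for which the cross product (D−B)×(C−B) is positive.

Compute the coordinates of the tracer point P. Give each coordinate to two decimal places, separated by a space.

A=(0,0), D=(5.00,0)
B = A + 3.00·(cos69°, sin69°) = (1.0751, 2.8007)
|BD| = 4.8217
circle(B,6.00) ∩ circle(D,4.00): a=4.4848, h=3.9858
  candidates: C₊=(7.0409,3.4401) cross=19.218; C₋=(2.4106,-3.0487) cross=-19.218
  mode + wants cross > 0 → take C=(7.0409,3.4401) (cross=19.218)
ex = (C−B)/|BC| = (0.9943,0.1066); ey = (-0.1066,0.9943)
P = B + 2.02·ex + 0.67·ey = (3.0122,3.6822)

3.01 3.68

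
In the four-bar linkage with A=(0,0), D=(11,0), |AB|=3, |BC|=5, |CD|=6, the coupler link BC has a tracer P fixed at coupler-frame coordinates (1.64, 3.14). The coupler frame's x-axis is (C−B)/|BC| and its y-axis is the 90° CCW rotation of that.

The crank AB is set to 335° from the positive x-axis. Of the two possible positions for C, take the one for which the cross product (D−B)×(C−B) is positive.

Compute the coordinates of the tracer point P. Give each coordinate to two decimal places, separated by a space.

A=(0,0), D=(11.00,0)
B = A + 3.00·(cos335°, sin335°) = (2.7189, -1.2679)
|BD| = 8.3776
circle(B,5.00) ∩ circle(D,6.00): a=3.5323, h=3.5388
  candidates: C₊=(5.6750,2.7648) cross=29.647; C₋=(6.7461,-4.2313) cross=-29.647
  mode + wants cross > 0 → take C=(5.6750,2.7648) (cross=29.647)
ex = (C−B)/|BC| = (0.5912,0.8065); ey = (-0.8065,0.5912)
P = B + 1.64·ex + 3.14·ey = (1.1560,1.9112)

1.16 1.91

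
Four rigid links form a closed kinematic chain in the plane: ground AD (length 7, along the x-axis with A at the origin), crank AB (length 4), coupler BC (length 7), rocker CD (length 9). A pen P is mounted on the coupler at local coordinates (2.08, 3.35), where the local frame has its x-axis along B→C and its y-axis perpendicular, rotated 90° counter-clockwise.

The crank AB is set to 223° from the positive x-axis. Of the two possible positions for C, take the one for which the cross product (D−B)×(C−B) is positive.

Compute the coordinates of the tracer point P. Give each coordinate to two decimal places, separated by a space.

-5.60 0.17

A=(0,0), D=(7.00,0)
B = A + 4.00·(cos223°, sin223°) = (-2.9254, -2.7280)
|BD| = 10.2935
circle(B,7.00) ∩ circle(D,9.00): a=3.5924, h=6.0079
  candidates: C₊=(-1.0537,4.0171) cross=61.842; C₋=(2.1307,-7.5690) cross=-61.842
  mode + wants cross > 0 → take C=(-1.0537,4.0171) (cross=61.842)
ex = (C−B)/|BC| = (0.2674,0.9636); ey = (-0.9636,0.2674)
P = B + 2.08·ex + 3.35·ey = (-5.5973,0.1720)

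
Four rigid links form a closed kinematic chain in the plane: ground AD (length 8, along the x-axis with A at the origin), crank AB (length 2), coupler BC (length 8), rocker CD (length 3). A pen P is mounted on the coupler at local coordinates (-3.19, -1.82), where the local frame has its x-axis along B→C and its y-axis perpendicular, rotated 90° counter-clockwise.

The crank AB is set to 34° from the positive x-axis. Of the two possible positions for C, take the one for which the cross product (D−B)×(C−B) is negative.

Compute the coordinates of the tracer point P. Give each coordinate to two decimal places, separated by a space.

A=(0,0), D=(8.00,0)
B = A + 2.00·(cos34°, sin34°) = (1.6581, 1.1184)
|BD| = 6.4398
circle(B,8.00) ∩ circle(D,3.00): a=7.4902, h=2.8101
  candidates: C₊=(9.5225,2.5850) cross=18.096; C₋=(8.5465,-2.9498) cross=-18.096
  mode - wants cross < 0 → take C=(8.5465,-2.9498) (cross=-18.096)
ex = (C−B)/|BC| = (0.8610,-0.5085); ey = (0.5085,0.8610)
P = B + -3.19·ex + -1.82·ey = (-2.0142,1.1735)

-2.01 1.17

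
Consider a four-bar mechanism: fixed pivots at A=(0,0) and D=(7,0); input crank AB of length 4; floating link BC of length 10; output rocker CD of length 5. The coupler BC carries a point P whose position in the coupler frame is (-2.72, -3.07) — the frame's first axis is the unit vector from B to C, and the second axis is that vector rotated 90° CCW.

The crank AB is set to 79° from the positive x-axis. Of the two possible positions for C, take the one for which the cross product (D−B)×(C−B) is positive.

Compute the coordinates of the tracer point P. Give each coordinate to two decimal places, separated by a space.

A=(0,0), D=(7.00,0)
B = A + 4.00·(cos79°, sin79°) = (0.7632, 3.9265)
|BD| = 7.3699
circle(B,10.00) ∩ circle(D,5.00): a=8.7732, h=4.7990
  candidates: C₊=(10.7444,3.3135) cross=35.368; C₋=(5.6308,-4.8089) cross=-35.368
  mode + wants cross > 0 → take C=(10.7444,3.3135) (cross=35.368)
ex = (C−B)/|BC| = (0.9981,-0.0613); ey = (0.0613,0.9981)
P = B + -2.72·ex + -3.07·ey = (-2.1398,1.0290)

-2.14 1.03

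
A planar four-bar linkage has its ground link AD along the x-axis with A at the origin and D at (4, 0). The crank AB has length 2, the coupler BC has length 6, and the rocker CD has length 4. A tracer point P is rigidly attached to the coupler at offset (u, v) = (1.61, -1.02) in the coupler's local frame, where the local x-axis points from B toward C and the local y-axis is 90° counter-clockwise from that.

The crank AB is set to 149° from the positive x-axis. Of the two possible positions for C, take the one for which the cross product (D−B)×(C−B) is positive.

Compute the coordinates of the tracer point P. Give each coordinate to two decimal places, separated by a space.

A=(0,0), D=(4.00,0)
B = A + 2.00·(cos149°, sin149°) = (-1.7143, 1.0301)
|BD| = 5.8064
circle(B,6.00) ∩ circle(D,4.00): a=4.6254, h=3.8217
  candidates: C₊=(3.5157,3.9706) cross=22.190; C₋=(2.1598,-3.5516) cross=-22.190
  mode + wants cross > 0 → take C=(3.5157,3.9706) (cross=22.190)
ex = (C−B)/|BC| = (0.8717,0.4901); ey = (-0.4901,0.8717)
P = B + 1.61·ex + -1.02·ey = (0.1889,0.9300)

0.19 0.93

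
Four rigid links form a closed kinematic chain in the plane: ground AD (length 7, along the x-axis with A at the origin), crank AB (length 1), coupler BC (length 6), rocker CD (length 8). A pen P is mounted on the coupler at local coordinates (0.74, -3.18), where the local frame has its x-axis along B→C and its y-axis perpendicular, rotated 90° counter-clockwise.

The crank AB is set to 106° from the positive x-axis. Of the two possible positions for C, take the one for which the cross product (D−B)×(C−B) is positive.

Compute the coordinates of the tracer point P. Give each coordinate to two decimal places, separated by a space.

2.92 0.31

A=(0,0), D=(7.00,0)
B = A + 1.00·(cos106°, sin106°) = (-0.2756, 0.9613)
|BD| = 7.3389
circle(B,6.00) ∩ circle(D,8.00): a=1.7618, h=5.7355
  candidates: C₊=(2.2222,6.4166) cross=42.092; C₋=(0.7197,-4.9556) cross=-42.092
  mode + wants cross > 0 → take C=(2.2222,6.4166) (cross=42.092)
ex = (C−B)/|BC| = (0.4163,0.9092); ey = (-0.9092,0.4163)
P = B + 0.74·ex + -3.18·ey = (2.9238,0.3102)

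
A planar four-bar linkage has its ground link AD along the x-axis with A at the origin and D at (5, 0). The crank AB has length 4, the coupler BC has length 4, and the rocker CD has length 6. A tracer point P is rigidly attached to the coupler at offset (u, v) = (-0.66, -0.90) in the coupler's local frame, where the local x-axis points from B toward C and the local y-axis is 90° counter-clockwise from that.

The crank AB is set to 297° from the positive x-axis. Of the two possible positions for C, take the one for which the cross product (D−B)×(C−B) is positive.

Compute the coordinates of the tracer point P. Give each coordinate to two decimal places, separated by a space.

2.92 -3.41

A=(0,0), D=(5.00,0)
B = A + 4.00·(cos297°, sin297°) = (1.8160, -3.5640)
|BD| = 4.7792
circle(B,4.00) ∩ circle(D,6.00): a=0.2972, h=3.9889
  candidates: C₊=(-0.9608,-0.6848) cross=19.064; C₋=(4.9887,-6.0000) cross=-19.064
  mode + wants cross > 0 → take C=(-0.9608,-0.6848) (cross=19.064)
ex = (C−B)/|BC| = (-0.6942,0.7198); ey = (-0.7198,-0.6942)
P = B + -0.66·ex + -0.90·ey = (2.9219,-3.4143)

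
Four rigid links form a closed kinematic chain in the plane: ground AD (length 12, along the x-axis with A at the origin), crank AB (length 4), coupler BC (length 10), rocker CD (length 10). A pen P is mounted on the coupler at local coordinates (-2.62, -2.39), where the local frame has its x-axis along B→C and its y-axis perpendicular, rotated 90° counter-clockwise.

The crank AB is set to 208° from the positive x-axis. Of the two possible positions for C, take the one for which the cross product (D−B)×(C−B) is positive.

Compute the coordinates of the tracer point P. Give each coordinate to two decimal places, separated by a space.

A=(0,0), D=(12.00,0)
B = A + 4.00·(cos208°, sin208°) = (-3.5318, -1.8779)
|BD| = 15.6449
circle(B,10.00) ∩ circle(D,10.00): a=7.8225, h=6.2297
  candidates: C₊=(3.4863,5.2457) cross=97.463; C₋=(4.9819,-7.1236) cross=-97.463
  mode + wants cross > 0 → take C=(3.4863,5.2457) (cross=97.463)
ex = (C−B)/|BC| = (0.7018,0.7124); ey = (-0.7124,0.7018)
P = B + -2.62·ex + -2.39·ey = (-3.6680,-5.4216)

-3.67 -5.42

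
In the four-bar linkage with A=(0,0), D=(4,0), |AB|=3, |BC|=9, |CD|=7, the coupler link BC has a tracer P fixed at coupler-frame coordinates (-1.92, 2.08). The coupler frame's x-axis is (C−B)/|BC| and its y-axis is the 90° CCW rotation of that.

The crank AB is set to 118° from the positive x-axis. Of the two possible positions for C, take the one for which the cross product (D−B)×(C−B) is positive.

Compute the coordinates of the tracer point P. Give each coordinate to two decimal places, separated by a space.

-4.03 3.73

A=(0,0), D=(4.00,0)
B = A + 3.00·(cos118°, sin118°) = (-1.4084, 2.6488)
|BD| = 6.0222
circle(B,9.00) ∩ circle(D,7.00): a=5.6679, h=6.9910
  candidates: C₊=(6.7568,6.4343) cross=42.102; C₋=(0.6069,-6.1226) cross=-42.102
  mode + wants cross > 0 → take C=(6.7568,6.4343) (cross=42.102)
ex = (C−B)/|BC| = (0.9072,0.4206); ey = (-0.4206,0.9072)
P = B + -1.92·ex + 2.08·ey = (-4.0252,3.7283)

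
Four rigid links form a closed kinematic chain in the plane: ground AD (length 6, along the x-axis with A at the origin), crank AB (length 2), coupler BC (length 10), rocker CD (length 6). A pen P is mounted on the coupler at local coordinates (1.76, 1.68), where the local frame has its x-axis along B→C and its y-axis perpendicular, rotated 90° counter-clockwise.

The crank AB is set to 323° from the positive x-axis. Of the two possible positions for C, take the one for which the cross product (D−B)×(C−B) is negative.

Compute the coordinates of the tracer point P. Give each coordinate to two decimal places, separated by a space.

A=(0,0), D=(6.00,0)
B = A + 2.00·(cos323°, sin323°) = (1.5973, -1.2036)
|BD| = 4.5643
circle(B,10.00) ∩ circle(D,6.00): a=9.2931, h=3.6930
  candidates: C₊=(9.5875,4.8093) cross=16.856; C₋=(11.5353,-2.3153) cross=-16.856
  mode - wants cross < 0 → take C=(11.5353,-2.3153) (cross=-16.856)
ex = (C−B)/|BC| = (0.9938,-0.1112); ey = (0.1112,0.9938)
P = B + 1.76·ex + 1.68·ey = (3.5331,0.2703)

3.53 0.27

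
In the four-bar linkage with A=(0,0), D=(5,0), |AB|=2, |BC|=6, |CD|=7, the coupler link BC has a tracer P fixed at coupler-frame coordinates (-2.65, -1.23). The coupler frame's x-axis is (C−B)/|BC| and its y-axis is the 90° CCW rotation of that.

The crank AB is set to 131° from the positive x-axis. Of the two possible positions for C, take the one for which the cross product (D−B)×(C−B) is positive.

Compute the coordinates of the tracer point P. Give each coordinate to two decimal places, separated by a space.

A=(0,0), D=(5.00,0)
B = A + 2.00·(cos131°, sin131°) = (-1.3121, 1.5094)
|BD| = 6.4901
circle(B,6.00) ∩ circle(D,7.00): a=2.2435, h=5.5648
  candidates: C₊=(2.1641,6.3998) cross=36.116; C₋=(-0.4243,-4.4245) cross=-36.116
  mode + wants cross > 0 → take C=(2.1641,6.3998) (cross=36.116)
ex = (C−B)/|BC| = (0.5794,0.8151); ey = (-0.8151,0.5794)
P = B + -2.65·ex + -1.23·ey = (-1.8449,-1.3631)

-1.84 -1.36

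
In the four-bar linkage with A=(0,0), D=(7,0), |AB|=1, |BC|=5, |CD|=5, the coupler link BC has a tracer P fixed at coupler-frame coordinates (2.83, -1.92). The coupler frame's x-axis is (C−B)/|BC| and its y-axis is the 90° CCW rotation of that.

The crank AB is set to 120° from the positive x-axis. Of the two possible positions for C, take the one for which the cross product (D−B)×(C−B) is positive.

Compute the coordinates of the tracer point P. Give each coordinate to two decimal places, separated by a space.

A=(0,0), D=(7.00,0)
B = A + 1.00·(cos120°, sin120°) = (-0.5000, 0.8660)
|BD| = 7.5498
circle(B,5.00) ∩ circle(D,5.00): a=3.7749, h=3.2787
  candidates: C₊=(3.6261,3.6901) cross=24.754; C₋=(2.8739,-2.8241) cross=-24.754
  mode + wants cross > 0 → take C=(3.6261,3.6901) (cross=24.754)
ex = (C−B)/|BC| = (0.8252,0.5648); ey = (-0.5648,0.8252)
P = B + 2.83·ex + -1.92·ey = (2.9198,0.8800)

2.92 0.88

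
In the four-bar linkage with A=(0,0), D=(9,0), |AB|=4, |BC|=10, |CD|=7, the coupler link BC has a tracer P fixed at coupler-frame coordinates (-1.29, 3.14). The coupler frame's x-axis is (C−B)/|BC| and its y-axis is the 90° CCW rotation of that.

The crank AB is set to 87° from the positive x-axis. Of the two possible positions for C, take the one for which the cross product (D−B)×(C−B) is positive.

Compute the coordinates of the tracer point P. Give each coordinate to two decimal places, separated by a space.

-1.95 6.61

A=(0,0), D=(9.00,0)
B = A + 4.00·(cos87°, sin87°) = (0.2093, 3.9945)
|BD| = 9.6557
circle(B,10.00) ∩ circle(D,7.00): a=7.4688, h=6.6496
  candidates: C₊=(9.7599,6.9586) cross=64.207; C₋=(4.2581,-5.1492) cross=-64.207
  mode + wants cross > 0 → take C=(9.7599,6.9586) (cross=64.207)
ex = (C−B)/|BC| = (0.9551,0.2964); ey = (-0.2964,0.9551)
P = B + -1.29·ex + 3.14·ey = (-1.9534,6.6110)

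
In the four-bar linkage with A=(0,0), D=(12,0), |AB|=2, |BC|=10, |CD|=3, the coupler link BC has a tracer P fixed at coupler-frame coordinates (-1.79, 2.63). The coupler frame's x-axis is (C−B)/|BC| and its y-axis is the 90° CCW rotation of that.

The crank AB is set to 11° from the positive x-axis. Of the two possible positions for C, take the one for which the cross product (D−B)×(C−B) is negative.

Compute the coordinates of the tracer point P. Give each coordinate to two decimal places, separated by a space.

A=(0,0), D=(12.00,0)
B = A + 2.00·(cos11°, sin11°) = (1.9633, 0.3816)
|BD| = 10.0440
circle(B,10.00) ∩ circle(D,3.00): a=9.5521, h=2.9594
  candidates: C₊=(11.6209,2.9759) cross=29.724; C₋=(11.3960,-2.9386) cross=-29.724
  mode - wants cross < 0 → take C=(11.3960,-2.9386) (cross=-29.724)
ex = (C−B)/|BC| = (0.9433,-0.3320); ey = (0.3320,0.9433)
P = B + -1.79·ex + 2.63·ey = (1.1480,3.4567)

1.15 3.46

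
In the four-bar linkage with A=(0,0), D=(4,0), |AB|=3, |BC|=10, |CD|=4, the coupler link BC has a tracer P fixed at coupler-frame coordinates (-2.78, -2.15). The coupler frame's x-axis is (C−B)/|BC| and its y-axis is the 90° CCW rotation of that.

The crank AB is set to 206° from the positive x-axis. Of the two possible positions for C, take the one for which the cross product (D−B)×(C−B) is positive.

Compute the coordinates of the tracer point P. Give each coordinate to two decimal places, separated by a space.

A=(0,0), D=(4.00,0)
B = A + 3.00·(cos206°, sin206°) = (-2.6964, -1.3151)
|BD| = 6.8243
circle(B,10.00) ∩ circle(D,4.00): a=9.5666, h=2.9120
  candidates: C₊=(6.1298,3.3859) cross=19.872; C₋=(7.2521,-2.3289) cross=-19.872
  mode + wants cross > 0 → take C=(6.1298,3.3859) (cross=19.872)
ex = (C−B)/|BC| = (0.8826,0.4701); ey = (-0.4701,0.8826)
P = B + -2.78·ex + -2.15·ey = (-4.1393,-4.5196)

-4.14 -4.52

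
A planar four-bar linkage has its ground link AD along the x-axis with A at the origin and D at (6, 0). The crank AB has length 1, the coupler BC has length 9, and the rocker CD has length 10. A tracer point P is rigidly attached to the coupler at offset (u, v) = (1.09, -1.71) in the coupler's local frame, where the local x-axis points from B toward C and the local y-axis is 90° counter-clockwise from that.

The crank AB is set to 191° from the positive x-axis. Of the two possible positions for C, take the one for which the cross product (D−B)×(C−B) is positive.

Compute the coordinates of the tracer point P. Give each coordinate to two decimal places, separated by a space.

A=(0,0), D=(6.00,0)
B = A + 1.00·(cos191°, sin191°) = (-0.9816, -0.1908)
|BD| = 6.9842
circle(B,9.00) ∩ circle(D,10.00): a=2.1319, h=8.7439
  candidates: C₊=(0.9106,8.6080) cross=61.069; C₋=(1.3884,-8.8732) cross=-61.069
  mode + wants cross > 0 → take C=(0.9106,8.6080) (cross=61.069)
ex = (C−B)/|BC| = (0.2102,0.9776); ey = (-0.9776,0.2102)
P = B + 1.09·ex + -1.71·ey = (0.9193,0.5153)

0.92 0.52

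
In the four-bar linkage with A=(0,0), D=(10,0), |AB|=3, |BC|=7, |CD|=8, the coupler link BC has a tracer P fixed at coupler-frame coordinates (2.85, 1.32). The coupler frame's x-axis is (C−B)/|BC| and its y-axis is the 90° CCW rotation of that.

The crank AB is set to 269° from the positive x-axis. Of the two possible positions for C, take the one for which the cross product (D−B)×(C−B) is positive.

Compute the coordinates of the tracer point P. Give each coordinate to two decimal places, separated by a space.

-0.11 0.14

A=(0,0), D=(10.00,0)
B = A + 3.00·(cos269°, sin269°) = (-0.0524, -2.9995)
|BD| = 10.4903
circle(B,7.00) ∩ circle(D,8.00): a=4.5302, h=5.3364
  candidates: C₊=(2.7629,3.4094) cross=55.981; C₋=(5.8146,-6.8178) cross=-55.981
  mode + wants cross > 0 → take C=(2.7629,3.4094) (cross=55.981)
ex = (C−B)/|BC| = (0.4022,0.9156); ey = (-0.9156,0.4022)
P = B + 2.85·ex + 1.32·ey = (-0.1147,0.1407)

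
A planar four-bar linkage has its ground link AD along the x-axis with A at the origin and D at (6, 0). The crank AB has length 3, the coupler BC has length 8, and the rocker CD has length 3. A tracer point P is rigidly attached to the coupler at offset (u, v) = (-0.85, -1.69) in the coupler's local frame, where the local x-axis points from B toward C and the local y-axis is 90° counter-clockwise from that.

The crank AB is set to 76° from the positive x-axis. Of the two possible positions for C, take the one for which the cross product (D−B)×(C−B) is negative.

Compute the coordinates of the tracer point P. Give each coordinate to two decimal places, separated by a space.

A=(0,0), D=(6.00,0)
B = A + 3.00·(cos76°, sin76°) = (0.7258, 2.9109)
|BD| = 6.0242
circle(B,8.00) ∩ circle(D,3.00): a=7.5770, h=2.5668
  candidates: C₊=(8.5998,1.4970) cross=15.463; C₋=(6.1192,-2.9976) cross=-15.463
  mode - wants cross < 0 → take C=(6.1192,-2.9976) (cross=-15.463)
ex = (C−B)/|BC| = (0.6742,-0.7386); ey = (0.7386,0.6742)
P = B + -0.85·ex + -1.69·ey = (-1.0955,2.3993)

-1.10 2.40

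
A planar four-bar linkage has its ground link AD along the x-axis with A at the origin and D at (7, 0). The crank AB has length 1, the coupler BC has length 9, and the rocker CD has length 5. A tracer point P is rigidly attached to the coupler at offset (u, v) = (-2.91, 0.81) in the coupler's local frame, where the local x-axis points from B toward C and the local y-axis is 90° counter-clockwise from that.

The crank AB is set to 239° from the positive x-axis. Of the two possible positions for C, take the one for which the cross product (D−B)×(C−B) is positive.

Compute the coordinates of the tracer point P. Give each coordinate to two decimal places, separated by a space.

-3.26 -2.12

A=(0,0), D=(7.00,0)
B = A + 1.00·(cos239°, sin239°) = (-0.5150, -0.8572)
|BD| = 7.5638
circle(B,9.00) ∩ circle(D,5.00): a=7.4837, h=4.9994
  candidates: C₊=(6.3539,4.9581) cross=37.814; C₋=(7.4870,-4.9762) cross=-37.814
  mode + wants cross > 0 → take C=(6.3539,4.9581) (cross=37.814)
ex = (C−B)/|BC| = (0.7632,0.6461); ey = (-0.6461,0.7632)
P = B + -2.91·ex + 0.81·ey = (-3.2594,-2.1192)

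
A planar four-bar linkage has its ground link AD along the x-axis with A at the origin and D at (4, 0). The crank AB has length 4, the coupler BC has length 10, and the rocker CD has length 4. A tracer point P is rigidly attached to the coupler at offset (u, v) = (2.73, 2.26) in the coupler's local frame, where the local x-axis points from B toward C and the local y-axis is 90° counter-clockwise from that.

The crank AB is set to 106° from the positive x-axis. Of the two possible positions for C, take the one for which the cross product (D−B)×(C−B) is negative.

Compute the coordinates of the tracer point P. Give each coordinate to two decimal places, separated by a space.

2.39 3.25

A=(0,0), D=(4.00,0)
B = A + 4.00·(cos106°, sin106°) = (-1.1025, 3.8450)
|BD| = 6.3891
circle(B,10.00) ∩ circle(D,4.00): a=9.7683, h=2.1404
  candidates: C₊=(7.9868,-0.3243) cross=13.675; C₋=(5.4106,-3.7430) cross=-13.675
  mode - wants cross < 0 → take C=(5.4106,-3.7430) (cross=-13.675)
ex = (C−B)/|BC| = (0.6513,-0.7588); ey = (0.7588,0.6513)
P = B + 2.73·ex + 2.26·ey = (2.3904,3.2455)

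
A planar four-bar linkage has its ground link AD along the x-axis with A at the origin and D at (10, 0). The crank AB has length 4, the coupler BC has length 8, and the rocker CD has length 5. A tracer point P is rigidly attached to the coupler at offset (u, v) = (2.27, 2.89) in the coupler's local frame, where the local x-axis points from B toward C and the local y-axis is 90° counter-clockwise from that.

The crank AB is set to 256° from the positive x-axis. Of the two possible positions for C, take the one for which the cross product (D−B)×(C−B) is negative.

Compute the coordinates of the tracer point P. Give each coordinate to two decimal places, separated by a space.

A=(0,0), D=(10.00,0)
B = A + 4.00·(cos256°, sin256°) = (-0.9677, -3.8812)
|BD| = 11.6342
circle(B,8.00) ∩ circle(D,5.00): a=7.4932, h=2.8022
  candidates: C₊=(5.1614,1.2602) cross=32.601; C₋=(7.0311,-4.0231) cross=-32.601
  mode - wants cross < 0 → take C=(7.0311,-4.0231) (cross=-32.601)
ex = (C−B)/|BC| = (0.9998,-0.0177); ey = (0.0177,0.9998)
P = B + 2.27·ex + 2.89·ey = (1.3532,-1.0319)

1.35 -1.03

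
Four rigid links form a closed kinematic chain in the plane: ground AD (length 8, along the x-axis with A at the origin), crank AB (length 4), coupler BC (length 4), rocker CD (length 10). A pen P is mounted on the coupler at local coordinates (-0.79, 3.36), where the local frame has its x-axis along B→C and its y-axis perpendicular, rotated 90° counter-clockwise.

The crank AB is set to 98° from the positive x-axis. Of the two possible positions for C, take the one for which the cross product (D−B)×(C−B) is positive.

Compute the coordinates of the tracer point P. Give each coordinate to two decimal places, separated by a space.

-3.89 4.87

A=(0,0), D=(8.00,0)
B = A + 4.00·(cos98°, sin98°) = (-0.5567, 3.9611)
|BD| = 9.4291
circle(B,4.00) ∩ circle(D,10.00): a=0.2602, h=3.9915
  candidates: C₊=(1.3563,7.4740) cross=37.636; C₋=(-1.9974,0.2295) cross=-37.636
  mode + wants cross > 0 → take C=(1.3563,7.4740) (cross=37.636)
ex = (C−B)/|BC| = (0.4782,0.8782); ey = (-0.8782,0.4782)
P = B + -0.79·ex + 3.36·ey = (-3.8854,4.8741)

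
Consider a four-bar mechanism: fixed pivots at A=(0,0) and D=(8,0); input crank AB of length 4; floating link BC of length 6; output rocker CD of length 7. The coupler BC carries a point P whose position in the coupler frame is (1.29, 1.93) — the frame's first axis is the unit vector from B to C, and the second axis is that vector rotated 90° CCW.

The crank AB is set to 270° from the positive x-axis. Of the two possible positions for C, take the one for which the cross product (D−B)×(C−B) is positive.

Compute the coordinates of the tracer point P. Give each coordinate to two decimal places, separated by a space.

-1.62 -2.34

A=(0,0), D=(8.00,0)
B = A + 4.00·(cos270°, sin270°) = (-0.0000, -4.0000)
|BD| = 8.9443
circle(B,6.00) ∩ circle(D,7.00): a=3.7454, h=4.6874
  candidates: C₊=(1.2537,1.8676) cross=41.926; C₋=(5.4463,-6.5176) cross=-41.926
  mode + wants cross > 0 → take C=(1.2537,1.8676) (cross=41.926)
ex = (C−B)/|BC| = (0.2090,0.9779); ey = (-0.9779,0.2090)
P = B + 1.29·ex + 1.93·ey = (-1.6178,-2.3352)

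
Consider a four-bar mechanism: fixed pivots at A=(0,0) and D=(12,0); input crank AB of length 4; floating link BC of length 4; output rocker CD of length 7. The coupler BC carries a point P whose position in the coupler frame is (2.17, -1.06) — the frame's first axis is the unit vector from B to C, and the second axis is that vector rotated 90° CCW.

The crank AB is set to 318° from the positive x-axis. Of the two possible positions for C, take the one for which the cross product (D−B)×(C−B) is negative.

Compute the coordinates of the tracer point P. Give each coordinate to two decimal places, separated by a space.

4.46 -4.58

A=(0,0), D=(12.00,0)
B = A + 4.00·(cos318°, sin318°) = (2.9726, -2.6765)
|BD| = 9.4158
circle(B,4.00) ∩ circle(D,7.00): a=2.9556, h=2.6953
  candidates: C₊=(5.0401,0.7477) cross=25.379; C₋=(6.5724,-4.4205) cross=-25.379
  mode - wants cross < 0 → take C=(6.5724,-4.4205) (cross=-25.379)
ex = (C−B)/|BC| = (0.8999,-0.4360); ey = (0.4360,0.8999)
P = B + 2.17·ex + -1.06·ey = (4.4633,-4.5766)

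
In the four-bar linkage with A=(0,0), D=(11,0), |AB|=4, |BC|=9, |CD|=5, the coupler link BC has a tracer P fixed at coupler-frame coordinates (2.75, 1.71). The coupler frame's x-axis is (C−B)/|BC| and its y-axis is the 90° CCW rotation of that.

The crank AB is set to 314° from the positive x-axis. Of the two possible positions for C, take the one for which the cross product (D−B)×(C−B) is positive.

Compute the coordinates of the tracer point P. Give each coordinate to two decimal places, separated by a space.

A=(0,0), D=(11.00,0)
B = A + 4.00·(cos314°, sin314°) = (2.7786, -2.8774)
|BD| = 8.7103
circle(B,9.00) ∩ circle(D,5.00): a=7.5697, h=4.8682
  candidates: C₊=(8.3153,4.2181) cross=42.403; C₋=(11.5316,-4.9717) cross=-42.403
  mode + wants cross > 0 → take C=(8.3153,4.2181) (cross=42.403)
ex = (C−B)/|BC| = (0.6152,0.7884); ey = (-0.7884,0.6152)
P = B + 2.75·ex + 1.71·ey = (3.1223,0.3427)

3.12 0.34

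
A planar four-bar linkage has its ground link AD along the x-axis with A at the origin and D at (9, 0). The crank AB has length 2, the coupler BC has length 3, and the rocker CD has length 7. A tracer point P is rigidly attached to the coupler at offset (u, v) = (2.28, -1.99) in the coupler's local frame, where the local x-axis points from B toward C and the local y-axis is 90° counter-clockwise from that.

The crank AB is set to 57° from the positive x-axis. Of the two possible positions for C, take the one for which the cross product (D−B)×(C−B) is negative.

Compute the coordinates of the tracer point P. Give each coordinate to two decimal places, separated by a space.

-0.02 -1.14

A=(0,0), D=(9.00,0)
B = A + 2.00·(cos57°, sin57°) = (1.0893, 1.6773)
|BD| = 8.0866
circle(B,3.00) ∩ circle(D,7.00): a=1.5701, h=2.5563
  candidates: C₊=(3.1554,3.8524) cross=20.672; C₋=(2.0950,-1.1491) cross=-20.672
  mode - wants cross < 0 → take C=(2.0950,-1.1491) (cross=-20.672)
ex = (C−B)/|BC| = (0.3352,-0.9421); ey = (0.9421,0.3352)
P = B + 2.28·ex + -1.99·ey = (-0.0213,-1.1378)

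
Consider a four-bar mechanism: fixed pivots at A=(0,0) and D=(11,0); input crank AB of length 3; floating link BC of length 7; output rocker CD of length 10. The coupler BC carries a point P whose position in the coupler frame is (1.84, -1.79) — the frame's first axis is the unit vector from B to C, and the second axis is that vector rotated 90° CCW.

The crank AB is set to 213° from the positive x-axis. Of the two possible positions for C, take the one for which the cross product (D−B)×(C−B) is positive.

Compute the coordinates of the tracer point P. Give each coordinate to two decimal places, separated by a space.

A=(0,0), D=(11.00,0)
B = A + 3.00·(cos213°, sin213°) = (-2.5160, -1.6339)
|BD| = 13.6144
circle(B,7.00) ∩ circle(D,10.00): a=4.9342, h=4.9653
  candidates: C₊=(1.7866,3.8876) cross=67.599; C₋=(2.9784,-5.9711) cross=-67.599
  mode + wants cross > 0 → take C=(1.7866,3.8876) (cross=67.599)
ex = (C−B)/|BC| = (0.6147,0.7888); ey = (-0.7888,0.6147)
P = B + 1.84·ex + -1.79·ey = (0.0269,-1.2828)

0.03 -1.28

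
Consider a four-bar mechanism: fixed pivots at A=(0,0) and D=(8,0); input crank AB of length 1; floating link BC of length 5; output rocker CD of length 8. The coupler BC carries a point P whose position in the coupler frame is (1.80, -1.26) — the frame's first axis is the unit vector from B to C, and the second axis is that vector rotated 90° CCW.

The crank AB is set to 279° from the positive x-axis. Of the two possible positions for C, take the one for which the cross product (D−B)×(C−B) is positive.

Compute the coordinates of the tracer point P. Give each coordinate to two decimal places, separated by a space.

1.71 0.56

A=(0,0), D=(8.00,0)
B = A + 1.00·(cos279°, sin279°) = (0.1564, -0.9877)
|BD| = 7.9055
circle(B,5.00) ∩ circle(D,8.00): a=1.4861, h=4.7740
  candidates: C₊=(1.0345,3.9346) cross=37.741; C₋=(2.2274,-5.5387) cross=-37.741
  mode + wants cross > 0 → take C=(1.0345,3.9346) (cross=37.741)
ex = (C−B)/|BC| = (0.1756,0.9845); ey = (-0.9845,0.1756)
P = B + 1.80·ex + -1.26·ey = (1.7129,0.5631)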